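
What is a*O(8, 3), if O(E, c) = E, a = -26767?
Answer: -214136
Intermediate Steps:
a*O(8, 3) = -26767*8 = -214136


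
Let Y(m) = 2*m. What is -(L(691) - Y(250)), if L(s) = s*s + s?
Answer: -477672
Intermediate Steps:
L(s) = s + s² (L(s) = s² + s = s + s²)
-(L(691) - Y(250)) = -(691*(1 + 691) - 2*250) = -(691*692 - 1*500) = -(478172 - 500) = -1*477672 = -477672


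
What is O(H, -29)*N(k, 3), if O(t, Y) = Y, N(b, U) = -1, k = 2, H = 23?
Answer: 29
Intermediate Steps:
O(H, -29)*N(k, 3) = -29*(-1) = 29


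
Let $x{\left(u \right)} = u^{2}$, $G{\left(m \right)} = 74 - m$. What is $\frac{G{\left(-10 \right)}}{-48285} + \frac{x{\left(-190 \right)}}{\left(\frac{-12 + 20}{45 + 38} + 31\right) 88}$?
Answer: $\frac{415681801}{31514010} \approx 13.19$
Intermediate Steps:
$\frac{G{\left(-10 \right)}}{-48285} + \frac{x{\left(-190 \right)}}{\left(\frac{-12 + 20}{45 + 38} + 31\right) 88} = \frac{74 - -10}{-48285} + \frac{\left(-190\right)^{2}}{\left(\frac{-12 + 20}{45 + 38} + 31\right) 88} = \left(74 + 10\right) \left(- \frac{1}{48285}\right) + \frac{36100}{\left(\frac{8}{83} + 31\right) 88} = 84 \left(- \frac{1}{48285}\right) + \frac{36100}{\left(8 \cdot \frac{1}{83} + 31\right) 88} = - \frac{28}{16095} + \frac{36100}{\left(\frac{8}{83} + 31\right) 88} = - \frac{28}{16095} + \frac{36100}{\frac{2581}{83} \cdot 88} = - \frac{28}{16095} + \frac{36100}{\frac{227128}{83}} = - \frac{28}{16095} + 36100 \cdot \frac{83}{227128} = - \frac{28}{16095} + \frac{749075}{56782} = \frac{415681801}{31514010}$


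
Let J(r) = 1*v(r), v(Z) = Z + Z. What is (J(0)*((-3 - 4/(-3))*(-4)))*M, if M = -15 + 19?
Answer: 0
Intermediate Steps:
v(Z) = 2*Z
J(r) = 2*r (J(r) = 1*(2*r) = 2*r)
M = 4
(J(0)*((-3 - 4/(-3))*(-4)))*M = ((2*0)*((-3 - 4/(-3))*(-4)))*4 = (0*((-3 - 4*(-⅓))*(-4)))*4 = (0*((-3 + 4/3)*(-4)))*4 = (0*(-5/3*(-4)))*4 = (0*(20/3))*4 = 0*4 = 0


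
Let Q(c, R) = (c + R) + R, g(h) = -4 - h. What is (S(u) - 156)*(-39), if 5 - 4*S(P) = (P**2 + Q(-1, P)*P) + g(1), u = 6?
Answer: 6981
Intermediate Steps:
Q(c, R) = c + 2*R (Q(c, R) = (R + c) + R = c + 2*R)
S(P) = 5/2 - P**2/4 - P*(-1 + 2*P)/4 (S(P) = 5/4 - ((P**2 + (-1 + 2*P)*P) + (-4 - 1*1))/4 = 5/4 - ((P**2 + P*(-1 + 2*P)) + (-4 - 1))/4 = 5/4 - ((P**2 + P*(-1 + 2*P)) - 5)/4 = 5/4 - (-5 + P**2 + P*(-1 + 2*P))/4 = 5/4 + (5/4 - P**2/4 - P*(-1 + 2*P)/4) = 5/2 - P**2/4 - P*(-1 + 2*P)/4)
(S(u) - 156)*(-39) = ((5/2 - 3/4*6**2 + (1/4)*6) - 156)*(-39) = ((5/2 - 3/4*36 + 3/2) - 156)*(-39) = ((5/2 - 27 + 3/2) - 156)*(-39) = (-23 - 156)*(-39) = -179*(-39) = 6981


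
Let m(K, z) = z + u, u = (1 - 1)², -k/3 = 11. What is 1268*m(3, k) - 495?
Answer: -42339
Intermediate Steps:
k = -33 (k = -3*11 = -33)
u = 0 (u = 0² = 0)
m(K, z) = z (m(K, z) = z + 0 = z)
1268*m(3, k) - 495 = 1268*(-33) - 495 = -41844 - 495 = -42339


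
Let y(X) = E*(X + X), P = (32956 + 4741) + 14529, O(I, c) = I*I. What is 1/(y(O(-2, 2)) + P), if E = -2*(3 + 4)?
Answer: 1/52114 ≈ 1.9189e-5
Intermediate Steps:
O(I, c) = I**2
E = -14 (E = -2*7 = -14)
P = 52226 (P = 37697 + 14529 = 52226)
y(X) = -28*X (y(X) = -14*(X + X) = -28*X)
1/(y(O(-2, 2)) + P) = 1/(-28*(-2)**2 + 52226) = 1/(-28*4 + 52226) = 1/(-112 + 52226) = 1/52114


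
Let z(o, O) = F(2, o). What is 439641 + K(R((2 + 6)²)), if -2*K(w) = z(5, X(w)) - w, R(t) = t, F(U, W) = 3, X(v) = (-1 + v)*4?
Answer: 879343/2 ≈ 4.3967e+5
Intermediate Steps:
X(v) = -4 + 4*v
z(o, O) = 3
K(w) = -3/2 + w/2 (K(w) = -(3 - w)/2 = -3/2 + w/2)
439641 + K(R((2 + 6)²)) = 439641 + (-3/2 + (2 + 6)²/2) = 439641 + (-3/2 + (½)*8²) = 439641 + (-3/2 + (½)*64) = 439641 + (-3/2 + 32) = 439641 + 61/2 = 879343/2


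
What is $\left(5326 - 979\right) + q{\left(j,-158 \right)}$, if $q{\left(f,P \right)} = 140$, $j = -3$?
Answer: $4487$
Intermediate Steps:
$\left(5326 - 979\right) + q{\left(j,-158 \right)} = \left(5326 - 979\right) + 140 = 4347 + 140 = 4487$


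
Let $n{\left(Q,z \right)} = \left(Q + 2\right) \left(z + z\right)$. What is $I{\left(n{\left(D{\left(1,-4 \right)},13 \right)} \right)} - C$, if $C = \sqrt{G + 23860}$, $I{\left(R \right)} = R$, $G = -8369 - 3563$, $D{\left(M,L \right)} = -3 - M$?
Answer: $-52 - 2 \sqrt{2982} \approx -161.22$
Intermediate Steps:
$n{\left(Q,z \right)} = 2 z \left(2 + Q\right)$ ($n{\left(Q,z \right)} = \left(2 + Q\right) 2 z = 2 z \left(2 + Q\right)$)
$G = -11932$ ($G = -8369 - 3563 = -11932$)
$C = 2 \sqrt{2982}$ ($C = \sqrt{-11932 + 23860} = \sqrt{11928} = 2 \sqrt{2982} \approx 109.22$)
$I{\left(n{\left(D{\left(1,-4 \right)},13 \right)} \right)} - C = 2 \cdot 13 \left(2 - 4\right) - 2 \sqrt{2982} = 2 \cdot 13 \left(-2\right) - 2 \sqrt{2982} = -52 - 2 \sqrt{2982}$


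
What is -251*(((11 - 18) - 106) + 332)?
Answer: -54969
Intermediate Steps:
-251*(((11 - 18) - 106) + 332) = -251*((-7 - 106) + 332) = -251*(-113 + 332) = -251*219 = -54969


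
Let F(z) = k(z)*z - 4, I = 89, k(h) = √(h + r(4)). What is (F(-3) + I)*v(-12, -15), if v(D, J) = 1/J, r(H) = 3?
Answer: -17/3 ≈ -5.6667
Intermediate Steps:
k(h) = √(3 + h) (k(h) = √(h + 3) = √(3 + h))
F(z) = -4 + z*√(3 + z) (F(z) = √(3 + z)*z - 4 = z*√(3 + z) - 4 = -4 + z*√(3 + z))
(F(-3) + I)*v(-12, -15) = ((-4 - 3*√(3 - 3)) + 89)/(-15) = ((-4 - 3*√0) + 89)*(-1/15) = ((-4 - 3*0) + 89)*(-1/15) = ((-4 + 0) + 89)*(-1/15) = (-4 + 89)*(-1/15) = 85*(-1/15) = -17/3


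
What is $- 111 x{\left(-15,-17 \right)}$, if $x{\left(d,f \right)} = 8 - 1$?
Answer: $-777$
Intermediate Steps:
$x{\left(d,f \right)} = 7$
$- 111 x{\left(-15,-17 \right)} = \left(-111\right) 7 = -777$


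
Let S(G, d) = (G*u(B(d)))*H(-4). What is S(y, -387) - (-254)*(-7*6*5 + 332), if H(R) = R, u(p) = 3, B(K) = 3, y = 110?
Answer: 29668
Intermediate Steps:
S(G, d) = -12*G (S(G, d) = (G*3)*(-4) = (3*G)*(-4) = -12*G)
S(y, -387) - (-254)*(-7*6*5 + 332) = -12*110 - (-254)*(-7*6*5 + 332) = -1320 - (-254)*(-42*5 + 332) = -1320 - (-254)*(-210 + 332) = -1320 - (-254)*122 = -1320 - 1*(-30988) = -1320 + 30988 = 29668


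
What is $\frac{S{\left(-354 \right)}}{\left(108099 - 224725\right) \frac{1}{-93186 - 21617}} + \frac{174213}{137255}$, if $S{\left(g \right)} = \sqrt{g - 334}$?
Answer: $\frac{174213}{137255} + \frac{229606 i \sqrt{43}}{58313} \approx 1.2693 + 25.82 i$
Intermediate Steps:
$S{\left(g \right)} = \sqrt{-334 + g}$
$\frac{S{\left(-354 \right)}}{\left(108099 - 224725\right) \frac{1}{-93186 - 21617}} + \frac{174213}{137255} = \frac{\sqrt{-334 - 354}}{\left(108099 - 224725\right) \frac{1}{-93186 - 21617}} + \frac{174213}{137255} = \frac{\sqrt{-688}}{\left(-116626\right) \frac{1}{-114803}} + 174213 \cdot \frac{1}{137255} = \frac{4 i \sqrt{43}}{\left(-116626\right) \left(- \frac{1}{114803}\right)} + \frac{174213}{137255} = \frac{4 i \sqrt{43}}{\frac{116626}{114803}} + \frac{174213}{137255} = 4 i \sqrt{43} \cdot \frac{114803}{116626} + \frac{174213}{137255} = \frac{229606 i \sqrt{43}}{58313} + \frac{174213}{137255} = \frac{174213}{137255} + \frac{229606 i \sqrt{43}}{58313}$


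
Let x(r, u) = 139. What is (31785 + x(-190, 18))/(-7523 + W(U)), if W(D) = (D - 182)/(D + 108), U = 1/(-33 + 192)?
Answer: -137057713/32305354 ≈ -4.2426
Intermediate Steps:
U = 1/159 ≈ 0.0062893
W(D) = (-182 + D)/(108 + D)
(31785 + x(-190, 18))/(-7523 + W(U)) = (31785 + 139)/(-7523 + (-182 + 1/159)/(108 + 1/159)) = 31924/(-7523 - 28937/159/(17173/159)) = 31924/(-7523 + (159/17173)*(-28937/159)) = 31924/(-7523 - 28937/17173) = 31924/(-129221416/17173) = 31924*(-17173/129221416) = -137057713/32305354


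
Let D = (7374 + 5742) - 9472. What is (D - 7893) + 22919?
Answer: 18670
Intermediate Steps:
D = 3644 (D = 13116 - 9472 = 3644)
(D - 7893) + 22919 = (3644 - 7893) + 22919 = -4249 + 22919 = 18670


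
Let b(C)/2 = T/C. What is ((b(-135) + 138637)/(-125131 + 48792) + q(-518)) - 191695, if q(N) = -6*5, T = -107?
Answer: -1975891510834/10305765 ≈ -1.9173e+5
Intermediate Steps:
q(N) = -30
b(C) = -214/C (b(C) = 2*(-107/C) = -214/C)
((b(-135) + 138637)/(-125131 + 48792) + q(-518)) - 191695 = ((-214/(-135) + 138637)/(-125131 + 48792) - 30) - 191695 = ((-214*(-1/135) + 138637)/(-76339) - 30) - 191695 = ((214/135 + 138637)*(-1/76339) - 30) - 191695 = ((18716209/135)*(-1/76339) - 30) - 191695 = (-18716209/10305765 - 30) - 191695 = -327889159/10305765 - 191695 = -1975891510834/10305765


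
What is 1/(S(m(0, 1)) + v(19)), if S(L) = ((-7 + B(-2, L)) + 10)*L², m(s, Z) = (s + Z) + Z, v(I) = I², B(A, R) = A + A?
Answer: 1/357 ≈ 0.0028011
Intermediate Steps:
B(A, R) = 2*A
m(s, Z) = s + 2*Z (m(s, Z) = (Z + s) + Z = s + 2*Z)
S(L) = -L² (S(L) = ((-7 + 2*(-2)) + 10)*L² = ((-7 - 4) + 10)*L² = (-11 + 10)*L² = -L²)
1/(S(m(0, 1)) + v(19)) = 1/(-(0 + 2*1)² + 19²) = 1/(-(0 + 2)² + 361) = 1/(-1*2² + 361) = 1/(-1*4 + 361) = 1/(-4 + 361) = 1/357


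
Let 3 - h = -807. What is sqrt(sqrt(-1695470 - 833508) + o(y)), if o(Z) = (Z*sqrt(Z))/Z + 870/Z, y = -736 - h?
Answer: sqrt(-336255 + 597529*I*sqrt(1546) + 597529*I*sqrt(2528978))/773 ≈ 28.54 + 28.55*I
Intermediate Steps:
h = 810 (h = 3 - 1*(-807) = 3 + 807 = 810)
y = -1546 (y = -736 - 1*810 = -736 - 810 = -1546)
o(Z) = sqrt(Z) + 870/Z (o(Z) = Z**(3/2)/Z + 870/Z = sqrt(Z) + 870/Z)
sqrt(sqrt(-1695470 - 833508) + o(y)) = sqrt(sqrt(-1695470 - 833508) + (870 + (-1546)**(3/2))/(-1546)) = sqrt(sqrt(-2528978) - (870 - 1546*I*sqrt(1546))/1546) = sqrt(I*sqrt(2528978) + (-435/773 + I*sqrt(1546))) = sqrt(-435/773 + I*sqrt(1546) + I*sqrt(2528978))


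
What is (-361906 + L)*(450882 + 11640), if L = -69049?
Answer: -199326168510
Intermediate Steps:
(-361906 + L)*(450882 + 11640) = (-361906 - 69049)*(450882 + 11640) = -430955*462522 = -199326168510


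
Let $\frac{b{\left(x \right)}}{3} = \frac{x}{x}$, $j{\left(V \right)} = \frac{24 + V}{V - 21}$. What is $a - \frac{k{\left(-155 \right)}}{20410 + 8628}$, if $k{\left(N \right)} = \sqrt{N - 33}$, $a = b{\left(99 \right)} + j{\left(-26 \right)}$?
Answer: $\frac{143}{47} - \frac{i \sqrt{47}}{14519} \approx 3.0426 - 0.00047219 i$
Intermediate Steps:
$j{\left(V \right)} = \frac{24 + V}{-21 + V}$
$b{\left(x \right)} = 3$ ($b{\left(x \right)} = 3 \frac{x}{x} = 3 \cdot 1 = 3$)
$a = \frac{143}{47}$ ($a = 3 + \frac{24 - 26}{-21 - 26} = 3 + \frac{1}{-47} \left(-2\right) = 3 - - \frac{2}{47} = 3 + \frac{2}{47} = \frac{143}{47} \approx 3.0426$)
$k{\left(N \right)} = \sqrt{-33 + N}$
$a - \frac{k{\left(-155 \right)}}{20410 + 8628} = \frac{143}{47} - \frac{\sqrt{-33 - 155}}{20410 + 8628} = \frac{143}{47} - \frac{\sqrt{-188}}{29038} = \frac{143}{47} - 2 i \sqrt{47} \cdot \frac{1}{29038} = \frac{143}{47} - \frac{i \sqrt{47}}{14519}$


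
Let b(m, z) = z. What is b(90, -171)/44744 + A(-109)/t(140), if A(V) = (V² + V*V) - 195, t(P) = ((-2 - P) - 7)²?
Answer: 1050685477/993361544 ≈ 1.0577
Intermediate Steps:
t(P) = (-9 - P)²
A(V) = -195 + 2*V² (A(V) = (V² + V²) - 195 = 2*V² - 195 = -195 + 2*V²)
b(90, -171)/44744 + A(-109)/t(140) = -171/44744 + (-195 + 2*(-109)²)/((9 + 140)²) = -171*1/44744 + (-195 + 2*11881)/(149²) = -171/44744 + (-195 + 23762)/22201 = -171/44744 + 23567*(1/22201) = -171/44744 + 23567/22201 = 1050685477/993361544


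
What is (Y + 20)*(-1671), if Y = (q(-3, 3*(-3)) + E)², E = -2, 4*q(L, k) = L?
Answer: -736911/16 ≈ -46057.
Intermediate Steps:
q(L, k) = L/4
Y = 121/16 (Y = ((¼)*(-3) - 2)² = (-¾ - 2)² = (-11/4)² = 121/16 ≈ 7.5625)
(Y + 20)*(-1671) = (121/16 + 20)*(-1671) = (441/16)*(-1671) = -736911/16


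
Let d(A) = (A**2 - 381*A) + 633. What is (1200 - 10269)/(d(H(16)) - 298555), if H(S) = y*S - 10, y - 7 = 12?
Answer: 9069/323500 ≈ 0.028034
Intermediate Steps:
y = 19 (y = 7 + 12 = 19)
H(S) = -10 + 19*S (H(S) = 19*S - 10 = -10 + 19*S)
d(A) = 633 + A**2 - 381*A
(1200 - 10269)/(d(H(16)) - 298555) = (1200 - 10269)/((633 + (-10 + 19*16)**2 - 381*(-10 + 19*16)) - 298555) = -9069/((633 + (-10 + 304)**2 - 381*(-10 + 304)) - 298555) = -9069/((633 + 294**2 - 381*294) - 298555) = -9069/((633 + 86436 - 112014) - 298555) = -9069/(-24945 - 298555) = -9069/(-323500) = -9069*(-1/323500) = 9069/323500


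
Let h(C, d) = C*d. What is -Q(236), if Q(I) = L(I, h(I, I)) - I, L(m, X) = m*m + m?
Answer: -55696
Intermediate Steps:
L(m, X) = m + m**2 (L(m, X) = m**2 + m = m + m**2)
Q(I) = -I + I*(1 + I) (Q(I) = I*(1 + I) - I = -I + I*(1 + I))
-Q(236) = -1*236**2 = -1*55696 = -55696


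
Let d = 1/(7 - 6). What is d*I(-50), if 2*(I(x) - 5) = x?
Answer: -20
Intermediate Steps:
d = 1 (d = 1/1 = 1)
I(x) = 5 + x/2
d*I(-50) = 1*(5 + (½)*(-50)) = 1*(5 - 25) = 1*(-20) = -20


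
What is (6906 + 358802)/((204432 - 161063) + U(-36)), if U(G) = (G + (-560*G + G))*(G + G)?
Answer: -365708/1402967 ≈ -0.26067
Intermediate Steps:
U(G) = -1116*G² (U(G) = (G - 559*G)*(2*G) = (-558*G)*(2*G) = -1116*G²)
(6906 + 358802)/((204432 - 161063) + U(-36)) = (6906 + 358802)/((204432 - 161063) - 1116*(-36)²) = 365708/(43369 - 1116*1296) = 365708/(43369 - 1446336) = 365708/(-1402967) = 365708*(-1/1402967) = -365708/1402967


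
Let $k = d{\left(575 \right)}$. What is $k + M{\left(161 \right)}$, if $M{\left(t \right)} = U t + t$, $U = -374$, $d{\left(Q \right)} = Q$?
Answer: $-59478$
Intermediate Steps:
$k = 575$
$M{\left(t \right)} = - 373 t$ ($M{\left(t \right)} = - 374 t + t = - 373 t$)
$k + M{\left(161 \right)} = 575 - 60053 = -59478$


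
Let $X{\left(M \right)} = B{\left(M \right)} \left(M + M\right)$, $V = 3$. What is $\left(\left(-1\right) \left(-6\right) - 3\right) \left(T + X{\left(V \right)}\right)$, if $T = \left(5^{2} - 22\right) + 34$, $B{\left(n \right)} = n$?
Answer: $165$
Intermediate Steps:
$X{\left(M \right)} = 2 M^{2}$ ($X{\left(M \right)} = M \left(M + M\right) = M 2 M = 2 M^{2}$)
$T = 37$ ($T = \left(25 - 22\right) + 34 = 3 + 34 = 37$)
$\left(\left(-1\right) \left(-6\right) - 3\right) \left(T + X{\left(V \right)}\right) = \left(\left(-1\right) \left(-6\right) - 3\right) \left(37 + 2 \cdot 3^{2}\right) = \left(6 - 3\right) \left(37 + 2 \cdot 9\right) = 3 \left(37 + 18\right) = 3 \cdot 55 = 165$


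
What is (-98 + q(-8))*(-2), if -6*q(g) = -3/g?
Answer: 1569/8 ≈ 196.13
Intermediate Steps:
q(g) = 1/(2*g) (q(g) = -(-1)/(2*g) = 1/(2*g))
(-98 + q(-8))*(-2) = (-98 + (1/2)/(-8))*(-2) = (-98 + (1/2)*(-1/8))*(-2) = (-98 - 1/16)*(-2) = -1569/16*(-2) = 1569/8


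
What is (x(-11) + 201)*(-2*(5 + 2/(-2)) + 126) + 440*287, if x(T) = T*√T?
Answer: 149998 - 1298*I*√11 ≈ 1.5e+5 - 4305.0*I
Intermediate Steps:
x(T) = T^(3/2)
(x(-11) + 201)*(-2*(5 + 2/(-2)) + 126) + 440*287 = ((-11)^(3/2) + 201)*(-2*(5 + 2/(-2)) + 126) + 440*287 = (-11*I*√11 + 201)*(-2*(5 + 2*(-½)) + 126) + 126280 = (201 - 11*I*√11)*(-2*(5 - 1) + 126) + 126280 = (201 - 11*I*√11)*(-2*4 + 126) + 126280 = (201 - 11*I*√11)*(-8 + 126) + 126280 = (201 - 11*I*√11)*118 + 126280 = (23718 - 1298*I*√11) + 126280 = 149998 - 1298*I*√11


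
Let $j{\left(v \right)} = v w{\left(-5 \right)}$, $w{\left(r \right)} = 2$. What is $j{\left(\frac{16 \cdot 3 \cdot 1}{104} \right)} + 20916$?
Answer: $\frac{271920}{13} \approx 20917.0$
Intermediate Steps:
$j{\left(v \right)} = 2 v$ ($j{\left(v \right)} = v 2 = 2 v$)
$j{\left(\frac{16 \cdot 3 \cdot 1}{104} \right)} + 20916 = 2 \frac{16 \cdot 3 \cdot 1}{104} + 20916 = 2 \cdot 16 \cdot 3 \cdot \frac{1}{104} + 20916 = 2 \cdot 48 \cdot \frac{1}{104} + 20916 = 2 \cdot \frac{6}{13} + 20916 = \frac{12}{13} + 20916 = \frac{271920}{13}$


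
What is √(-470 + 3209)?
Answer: √2739 ≈ 52.335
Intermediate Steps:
√(-470 + 3209) = √2739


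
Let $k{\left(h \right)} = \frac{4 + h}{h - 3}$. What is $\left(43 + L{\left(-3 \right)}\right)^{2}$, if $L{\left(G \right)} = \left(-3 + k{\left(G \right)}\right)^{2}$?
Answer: $\frac{3644281}{1296} \approx 2811.9$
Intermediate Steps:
$k{\left(h \right)} = \frac{4 + h}{-3 + h}$
$L{\left(G \right)} = \left(-3 + \frac{4 + G}{-3 + G}\right)^{2}$
$\left(43 + L{\left(-3 \right)}\right)^{2} = \left(43 + \frac{\left(-13 + 2 \left(-3\right)\right)^{2}}{\left(-3 - 3\right)^{2}}\right)^{2} = \left(43 + \frac{\left(-13 - 6\right)^{2}}{36}\right)^{2} = \left(43 + \left(-19\right)^{2} \cdot \frac{1}{36}\right)^{2} = \left(43 + 361 \cdot \frac{1}{36}\right)^{2} = \left(43 + \frac{361}{36}\right)^{2} = \left(\frac{1909}{36}\right)^{2} = \frac{3644281}{1296}$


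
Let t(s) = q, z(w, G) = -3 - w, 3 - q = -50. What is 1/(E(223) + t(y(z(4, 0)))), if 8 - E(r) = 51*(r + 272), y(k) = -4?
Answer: -1/25184 ≈ -3.9708e-5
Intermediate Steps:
q = 53 (q = 3 - 1*(-50) = 3 + 50 = 53)
E(r) = -13864 - 51*r (E(r) = 8 - 51*(r + 272) = 8 - 51*(272 + r) = 8 - (13872 + 51*r) = 8 + (-13872 - 51*r) = -13864 - 51*r)
t(s) = 53
1/(E(223) + t(y(z(4, 0)))) = 1/((-13864 - 51*223) + 53) = 1/((-13864 - 11373) + 53) = 1/(-25237 + 53) = 1/(-25184) = -1/25184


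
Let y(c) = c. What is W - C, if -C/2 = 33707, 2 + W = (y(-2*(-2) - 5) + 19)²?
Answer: 67736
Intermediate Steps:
W = 322 (W = -2 + ((-2*(-2) - 5) + 19)² = -2 + ((4 - 5) + 19)² = -2 + (-1 + 19)² = -2 + 18² = -2 + 324 = 322)
C = -67414 (C = -2*33707 = -67414)
W - C = 322 - 1*(-67414) = 322 + 67414 = 67736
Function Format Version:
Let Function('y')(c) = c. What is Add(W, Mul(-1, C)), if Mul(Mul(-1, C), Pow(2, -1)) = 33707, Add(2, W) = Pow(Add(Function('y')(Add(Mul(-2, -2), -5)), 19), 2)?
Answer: 67736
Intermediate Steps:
W = 322 (W = Add(-2, Pow(Add(Add(Mul(-2, -2), -5), 19), 2)) = Add(-2, Pow(Add(Add(4, -5), 19), 2)) = Add(-2, Pow(Add(-1, 19), 2)) = Add(-2, Pow(18, 2)) = Add(-2, 324) = 322)
C = -67414 (C = Mul(-2, 33707) = -67414)
Add(W, Mul(-1, C)) = Add(322, Mul(-1, -67414)) = Add(322, 67414) = 67736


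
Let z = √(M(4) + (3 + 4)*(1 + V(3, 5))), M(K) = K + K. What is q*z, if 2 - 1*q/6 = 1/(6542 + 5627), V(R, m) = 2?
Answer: 146022*√29/12169 ≈ 64.619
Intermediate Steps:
q = 146022/12169 (q = 12 - 6/(6542 + 5627) = 12 - 6/12169 = 146022/12169 ≈ 12.000)
M(K) = 2*K
z = √29 (z = √(2*4 + (3 + 4)*(1 + 2)) = √(8 + 7*3) = √(8 + 21) = √29 ≈ 5.3852)
q*z = 146022*√29/12169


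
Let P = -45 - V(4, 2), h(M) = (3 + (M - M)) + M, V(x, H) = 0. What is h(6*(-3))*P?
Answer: 675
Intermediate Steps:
h(M) = 3 + M (h(M) = (3 + 0) + M = 3 + M)
P = -45 (P = -45 - 1*0 = -45 + 0 = -45)
h(6*(-3))*P = (3 + 6*(-3))*(-45) = (3 - 18)*(-45) = -15*(-45) = 675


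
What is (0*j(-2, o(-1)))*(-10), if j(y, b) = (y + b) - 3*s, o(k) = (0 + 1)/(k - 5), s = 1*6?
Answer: 0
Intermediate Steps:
s = 6
o(k) = 1/(-5 + k)
j(y, b) = -18 + b + y (j(y, b) = (y + b) - 3*6 = (b + y) - 18 = -18 + b + y)
(0*j(-2, o(-1)))*(-10) = (0*(-18 + 1/(-5 - 1) - 2))*(-10) = (0*(-18 + 1/(-6) - 2))*(-10) = (0*(-18 - ⅙ - 2))*(-10) = (0*(-121/6))*(-10) = 0*(-10) = 0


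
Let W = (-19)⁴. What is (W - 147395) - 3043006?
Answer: -3060080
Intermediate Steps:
W = 130321
(W - 147395) - 3043006 = (130321 - 147395) - 3043006 = -17074 - 3043006 = -3060080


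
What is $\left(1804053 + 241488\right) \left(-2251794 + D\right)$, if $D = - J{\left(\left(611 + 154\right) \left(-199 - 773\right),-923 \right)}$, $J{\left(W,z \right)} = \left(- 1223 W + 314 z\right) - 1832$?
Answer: $-1864221136537680$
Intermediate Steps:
$J{\left(W,z \right)} = -1832 - 1223 W + 314 z$
$D = -909106686$ ($D = - (-1832 - 1223 \left(611 + 154\right) \left(-199 - 773\right) + 314 \left(-923\right)) = - (-1832 - 1223 \cdot 765 \left(-972\right) - 289822) = - (-1832 - -909398340 - 289822) = - (-1832 + 909398340 - 289822) = \left(-1\right) 909106686 = -909106686$)
$\left(1804053 + 241488\right) \left(-2251794 + D\right) = \left(1804053 + 241488\right) \left(-2251794 - 909106686\right) = 2045541 \left(-911358480\right) = -1864221136537680$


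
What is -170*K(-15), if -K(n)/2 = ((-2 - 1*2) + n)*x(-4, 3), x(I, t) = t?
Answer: -19380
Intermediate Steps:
K(n) = 24 - 6*n (K(n) = -2*((-2 - 1*2) + n)*3 = -2*((-2 - 2) + n)*3 = -2*(-4 + n)*3 = -2*(-12 + 3*n) = 24 - 6*n)
-170*K(-15) = -170*(24 - 6*(-15)) = -170*(24 + 90) = -170*114 = -19380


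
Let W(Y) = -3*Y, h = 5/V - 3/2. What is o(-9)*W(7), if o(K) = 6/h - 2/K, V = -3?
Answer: 2002/57 ≈ 35.123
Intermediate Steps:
h = -19/6 (h = 5/(-3) - 3/2 = 5*(-⅓) - 3*½ = -5/3 - 3/2 = -19/6 ≈ -3.1667)
o(K) = -36/19 - 2/K (o(K) = 6/(-19/6) - 2/K = 6*(-6/19) - 2/K = -36/19 - 2/K)
o(-9)*W(7) = (-36/19 - 2/(-9))*(-3*7) = (-36/19 - 2*(-⅑))*(-21) = (-36/19 + 2/9)*(-21) = -286/171*(-21) = 2002/57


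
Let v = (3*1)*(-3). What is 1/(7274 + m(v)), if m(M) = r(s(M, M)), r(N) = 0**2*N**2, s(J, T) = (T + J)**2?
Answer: 1/7274 ≈ 0.00013748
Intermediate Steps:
v = -9 (v = 3*(-3) = -9)
s(J, T) = (J + T)**2
r(N) = 0 (r(N) = 0*N**2 = 0)
m(M) = 0
1/(7274 + m(v)) = 1/(7274 + 0) = 1/7274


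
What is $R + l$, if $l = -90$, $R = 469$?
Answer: $379$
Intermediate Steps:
$R + l = 469 - 90 = 379$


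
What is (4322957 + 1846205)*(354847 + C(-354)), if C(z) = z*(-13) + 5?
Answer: 2217529957548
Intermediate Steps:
C(z) = 5 - 13*z (C(z) = -13*z + 5 = 5 - 13*z)
(4322957 + 1846205)*(354847 + C(-354)) = (4322957 + 1846205)*(354847 + (5 - 13*(-354))) = 6169162*(354847 + (5 + 4602)) = 6169162*(354847 + 4607) = 6169162*359454 = 2217529957548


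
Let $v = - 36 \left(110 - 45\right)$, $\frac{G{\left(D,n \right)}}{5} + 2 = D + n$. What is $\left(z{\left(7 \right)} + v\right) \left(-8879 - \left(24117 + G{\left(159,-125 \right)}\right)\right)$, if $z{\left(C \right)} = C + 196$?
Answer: $70854372$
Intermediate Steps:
$G{\left(D,n \right)} = -10 + 5 D + 5 n$ ($G{\left(D,n \right)} = -10 + 5 \left(D + n\right) = -10 + \left(5 D + 5 n\right) = -10 + 5 D + 5 n$)
$z{\left(C \right)} = 196 + C$
$v = -2340$ ($v = - 36 \left(110 - 45\right) = \left(-36\right) 65 = -2340$)
$\left(z{\left(7 \right)} + v\right) \left(-8879 - \left(24117 + G{\left(159,-125 \right)}\right)\right) = \left(\left(196 + 7\right) - 2340\right) \left(-8879 - \left(24107 - 625 + 795\right)\right) = \left(203 - 2340\right) \left(-8879 - 24277\right) = - 2137 \left(-8879 - 24277\right) = \left(-2137\right) \left(-33156\right) = 70854372$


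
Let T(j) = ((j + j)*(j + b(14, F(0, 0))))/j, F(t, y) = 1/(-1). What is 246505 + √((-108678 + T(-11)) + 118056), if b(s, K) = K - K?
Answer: 246505 + 2*√2339 ≈ 2.4660e+5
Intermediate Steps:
F(t, y) = -1
b(s, K) = 0
T(j) = 2*j (T(j) = ((j + j)*(j + 0))/j = ((2*j)*j)/j = (2*j²)/j = 2*j)
246505 + √((-108678 + T(-11)) + 118056) = 246505 + √((-108678 + 2*(-11)) + 118056) = 246505 + √((-108678 - 22) + 118056) = 246505 + √(-108700 + 118056) = 246505 + √9356 = 246505 + 2*√2339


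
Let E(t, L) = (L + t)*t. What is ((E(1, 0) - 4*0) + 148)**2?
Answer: 22201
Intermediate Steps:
E(t, L) = t*(L + t)
((E(1, 0) - 4*0) + 148)**2 = ((1*(0 + 1) - 4*0) + 148)**2 = ((1*1 + 0) + 148)**2 = ((1 + 0) + 148)**2 = (1 + 148)**2 = 149**2 = 22201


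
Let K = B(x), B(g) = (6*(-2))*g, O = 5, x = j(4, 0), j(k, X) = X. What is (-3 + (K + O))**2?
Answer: 4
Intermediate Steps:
x = 0
B(g) = -12*g
K = 0 (K = -12*0 = 0)
(-3 + (K + O))**2 = (-3 + (0 + 5))**2 = (-3 + 5)**2 = 2**2 = 4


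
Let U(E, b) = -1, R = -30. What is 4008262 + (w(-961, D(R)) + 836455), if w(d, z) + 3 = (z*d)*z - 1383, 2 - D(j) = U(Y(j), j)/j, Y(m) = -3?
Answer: 4355652659/900 ≈ 4.8396e+6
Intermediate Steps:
D(j) = 2 + 1/j (D(j) = 2 - (-1)/j = 2 + 1/j)
w(d, z) = -1386 + d*z**2 (w(d, z) = -3 + ((z*d)*z - 1383) = -3 + ((d*z)*z - 1383) = -3 + (d*z**2 - 1383) = -3 + (-1383 + d*z**2) = -1386 + d*z**2)
4008262 + (w(-961, D(R)) + 836455) = 4008262 + ((-1386 - 961*(2 + 1/(-30))**2) + 836455) = 4008262 + ((-1386 - 961*(2 - 1/30)**2) + 836455) = 4008262 + ((-1386 - 961*(59/30)**2) + 836455) = 4008262 + ((-1386 - 961*3481/900) + 836455) = 4008262 + ((-1386 - 3345241/900) + 836455) = 4008262 + (-4592641/900 + 836455) = 4008262 + 748216859/900 = 4355652659/900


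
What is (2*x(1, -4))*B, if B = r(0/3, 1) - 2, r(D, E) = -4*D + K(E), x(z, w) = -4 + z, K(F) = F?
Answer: 6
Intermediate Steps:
r(D, E) = E - 4*D (r(D, E) = -4*D + E = E - 4*D)
B = -1 (B = (1 - 0/3) - 2 = (1 - 4*0) - 2 = (1 + 0) - 2 = 1 - 2 = -1)
(2*x(1, -4))*B = (2*(-4 + 1))*(-1) = (2*(-3))*(-1) = -6*(-1) = 6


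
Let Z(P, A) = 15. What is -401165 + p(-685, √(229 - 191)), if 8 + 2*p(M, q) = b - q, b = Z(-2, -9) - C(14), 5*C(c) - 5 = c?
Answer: -2005817/5 - √38/2 ≈ -4.0117e+5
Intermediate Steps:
C(c) = 1 + c/5
b = 56/5 (b = 15 - (1 + (⅕)*14) = 15 - (1 + 14/5) = 15 - 1*19/5 = 15 - 19/5 = 56/5 ≈ 11.200)
p(M, q) = 8/5 - q/2 (p(M, q) = -4 + (56/5 - q)/2 = -4 + (28/5 - q/2) = 8/5 - q/2)
-401165 + p(-685, √(229 - 191)) = -401165 + (8/5 - √(229 - 191)/2) = -401165 + (8/5 - √38/2) = -2005817/5 - √38/2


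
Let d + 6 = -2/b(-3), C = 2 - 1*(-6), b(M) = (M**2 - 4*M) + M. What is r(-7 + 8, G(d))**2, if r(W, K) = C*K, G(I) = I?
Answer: 193600/81 ≈ 2390.1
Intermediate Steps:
b(M) = M**2 - 3*M
C = 8 (C = 2 + 6 = 8)
d = -55/9 (d = -6 - 2*(-1/(3*(-3 - 3))) = -6 - 2/((-3*(-6))) = -6 - 2/18 = -6 - 2*1/18 = -6 - 1/9 = -55/9 ≈ -6.1111)
r(W, K) = 8*K
r(-7 + 8, G(d))**2 = (8*(-55/9))**2 = (-440/9)**2 = 193600/81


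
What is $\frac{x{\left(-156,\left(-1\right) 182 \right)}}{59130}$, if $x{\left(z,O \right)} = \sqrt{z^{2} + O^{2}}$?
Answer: $\frac{13 \sqrt{85}}{29565} \approx 0.0040539$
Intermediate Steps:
$x{\left(z,O \right)} = \sqrt{O^{2} + z^{2}}$
$\frac{x{\left(-156,\left(-1\right) 182 \right)}}{59130} = \frac{\sqrt{\left(\left(-1\right) 182\right)^{2} + \left(-156\right)^{2}}}{59130} = \sqrt{\left(-182\right)^{2} + 24336} \cdot \frac{1}{59130} = \sqrt{33124 + 24336} \cdot \frac{1}{59130} = \sqrt{57460} \cdot \frac{1}{59130} = 26 \sqrt{85} \cdot \frac{1}{59130} = \frac{13 \sqrt{85}}{29565}$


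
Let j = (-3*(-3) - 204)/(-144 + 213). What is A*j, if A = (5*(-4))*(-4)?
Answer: -5200/23 ≈ -226.09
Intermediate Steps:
A = 80 (A = -20*(-4) = 80)
j = -65/23 (j = (9 - 204)/69 = -195*1/69 = -65/23 ≈ -2.8261)
A*j = 80*(-65/23) = -5200/23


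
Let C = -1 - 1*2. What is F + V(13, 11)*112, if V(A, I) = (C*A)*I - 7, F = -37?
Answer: -48869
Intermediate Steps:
C = -3 (C = -1 - 2 = -3)
V(A, I) = -7 - 3*A*I (V(A, I) = (-3*A)*I - 7 = -3*A*I - 7 = -7 - 3*A*I)
F + V(13, 11)*112 = -37 + (-7 - 3*13*11)*112 = -37 + (-7 - 429)*112 = -37 - 436*112 = -37 - 48832 = -48869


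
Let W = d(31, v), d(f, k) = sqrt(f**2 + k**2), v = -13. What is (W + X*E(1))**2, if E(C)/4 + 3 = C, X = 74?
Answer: (592 - sqrt(1130))**2 ≈ 3.1179e+5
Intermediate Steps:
E(C) = -12 + 4*C
W = sqrt(1130) (W = sqrt(31**2 + (-13)**2) = sqrt(961 + 169) = sqrt(1130) ≈ 33.615)
(W + X*E(1))**2 = (sqrt(1130) + 74*(-12 + 4*1))**2 = (sqrt(1130) + 74*(-12 + 4))**2 = (sqrt(1130) + 74*(-8))**2 = (sqrt(1130) - 592)**2 = (-592 + sqrt(1130))**2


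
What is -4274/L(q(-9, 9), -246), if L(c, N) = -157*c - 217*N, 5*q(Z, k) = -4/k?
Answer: -96165/1201409 ≈ -0.080044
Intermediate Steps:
q(Z, k) = -4/(5*k) (q(Z, k) = (-4/k)/5 = -4/(5*k))
L(c, N) = -217*N - 157*c
-4274/L(q(-9, 9), -246) = -4274/(-217*(-246) - (-628)/(5*9)) = -4274/(53382 - (-628)/(5*9)) = -4274/(53382 - 157*(-4/45)) = -4274/(53382 + 628/45) = -4274/2402818/45 = -4274*45/2402818 = -96165/1201409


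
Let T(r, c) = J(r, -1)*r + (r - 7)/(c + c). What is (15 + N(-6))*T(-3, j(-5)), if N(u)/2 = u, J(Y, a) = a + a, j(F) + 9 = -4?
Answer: 249/13 ≈ 19.154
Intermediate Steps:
j(F) = -13 (j(F) = -9 - 4 = -13)
J(Y, a) = 2*a
N(u) = 2*u
T(r, c) = -2*r + (-7 + r)/(2*c) (T(r, c) = (2*(-1))*r + (r - 7)/(c + c) = -2*r + (-7 + r)/((2*c)) = -2*r + (-7 + r)*(1/(2*c)) = -2*r + (-7 + r)/(2*c))
(15 + N(-6))*T(-3, j(-5)) = (15 + 2*(-6))*((½)*(-7 - 3 - 4*(-13)*(-3))/(-13)) = (15 - 12)*((½)*(-1/13)*(-7 - 3 - 156)) = 3*((½)*(-1/13)*(-166)) = 3*(83/13) = 249/13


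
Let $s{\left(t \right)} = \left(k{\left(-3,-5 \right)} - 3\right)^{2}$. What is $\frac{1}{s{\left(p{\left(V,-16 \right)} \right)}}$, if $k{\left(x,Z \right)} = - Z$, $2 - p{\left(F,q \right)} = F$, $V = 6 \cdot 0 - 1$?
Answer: $\frac{1}{4} \approx 0.25$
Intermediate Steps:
$V = -1$ ($V = 0 - 1 = -1$)
$p{\left(F,q \right)} = 2 - F$
$s{\left(t \right)} = 4$ ($s{\left(t \right)} = \left(\left(-1\right) \left(-5\right) - 3\right)^{2} = \left(5 - 3\right)^{2} = 2^{2} = 4$)
$\frac{1}{s{\left(p{\left(V,-16 \right)} \right)}} = \frac{1}{4}$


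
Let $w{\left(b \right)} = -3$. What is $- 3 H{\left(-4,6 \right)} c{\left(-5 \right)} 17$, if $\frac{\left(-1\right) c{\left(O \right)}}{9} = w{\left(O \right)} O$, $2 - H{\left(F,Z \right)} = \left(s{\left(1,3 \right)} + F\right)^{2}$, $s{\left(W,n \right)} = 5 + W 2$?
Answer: $-48195$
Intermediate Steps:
$s{\left(W,n \right)} = 5 + 2 W$
$H{\left(F,Z \right)} = 2 - \left(7 + F\right)^{2}$ ($H{\left(F,Z \right)} = 2 - \left(\left(5 + 2 \cdot 1\right) + F\right)^{2} = 2 - \left(\left(5 + 2\right) + F\right)^{2} = 2 - \left(7 + F\right)^{2}$)
$c{\left(O \right)} = 27 O$ ($c{\left(O \right)} = - 9 \left(- 3 O\right) = 27 O$)
$- 3 H{\left(-4,6 \right)} c{\left(-5 \right)} 17 = - 3 \left(2 - \left(7 - 4\right)^{2}\right) 27 \left(-5\right) 17 = - 3 \left(2 - 3^{2}\right) \left(-135\right) 17 = - 3 \left(2 - 9\right) \left(-135\right) 17 = \left(-3\right) \left(-7\right) \left(-135\right) 17 = 21 \left(-135\right) 17 = \left(-2835\right) 17 = -48195$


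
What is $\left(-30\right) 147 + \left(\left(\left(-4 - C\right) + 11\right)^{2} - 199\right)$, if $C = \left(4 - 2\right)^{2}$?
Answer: $-4600$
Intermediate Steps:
$C = 4$ ($C = 2^{2} = 4$)
$\left(-30\right) 147 + \left(\left(\left(-4 - C\right) + 11\right)^{2} - 199\right) = \left(-30\right) 147 + \left(\left(\left(-4 - 4\right) + 11\right)^{2} - 199\right) = -4410 - \left(199 - \left(\left(-4 - 4\right) + 11\right)^{2}\right) = -4410 - \left(199 - \left(-8 + 11\right)^{2}\right) = -4410 - \left(199 - 3^{2}\right) = -4410 + \left(9 - 199\right) = -4410 - 190 = -4600$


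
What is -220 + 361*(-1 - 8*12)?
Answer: -35237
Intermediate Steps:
-220 + 361*(-1 - 8*12) = -220 + 361*(-1 - 96) = -220 + 361*(-97) = -220 - 35017 = -35237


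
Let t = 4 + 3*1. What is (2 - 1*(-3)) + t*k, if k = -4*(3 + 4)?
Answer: -191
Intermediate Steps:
k = -28 (k = -4*7 = -28)
t = 7 (t = 4 + 3 = 7)
(2 - 1*(-3)) + t*k = (2 - 1*(-3)) + 7*(-28) = (2 + 3) - 196 = 5 - 196 = -191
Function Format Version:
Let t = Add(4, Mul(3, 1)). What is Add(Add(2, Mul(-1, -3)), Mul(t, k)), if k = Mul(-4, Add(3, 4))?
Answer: -191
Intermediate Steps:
k = -28 (k = Mul(-4, 7) = -28)
t = 7 (t = Add(4, 3) = 7)
Add(Add(2, Mul(-1, -3)), Mul(t, k)) = Add(Add(2, Mul(-1, -3)), Mul(7, -28)) = Add(Add(2, 3), -196) = Add(5, -196) = -191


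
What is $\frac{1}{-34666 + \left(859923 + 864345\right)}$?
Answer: $\frac{1}{1689602} \approx 5.9186 \cdot 10^{-7}$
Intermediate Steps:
$\frac{1}{-34666 + \left(859923 + 864345\right)} = \frac{1}{-34666 + 1724268} = \frac{1}{1689602}$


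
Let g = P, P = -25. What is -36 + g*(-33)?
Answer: 789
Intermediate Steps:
g = -25
-36 + g*(-33) = -36 - 25*(-33) = -36 + 825 = 789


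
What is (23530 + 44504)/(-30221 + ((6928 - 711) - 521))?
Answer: -22678/8175 ≈ -2.7741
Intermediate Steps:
(23530 + 44504)/(-30221 + ((6928 - 711) - 521)) = 68034/(-30221 + (6217 - 521)) = 68034/(-30221 + 5696) = 68034/(-24525) = 68034*(-1/24525) = -22678/8175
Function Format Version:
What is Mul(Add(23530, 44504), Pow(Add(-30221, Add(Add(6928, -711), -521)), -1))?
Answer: Rational(-22678, 8175) ≈ -2.7741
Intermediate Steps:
Mul(Add(23530, 44504), Pow(Add(-30221, Add(Add(6928, -711), -521)), -1)) = Mul(68034, Pow(Add(-30221, Add(6217, -521)), -1)) = Mul(68034, Pow(Add(-30221, 5696), -1)) = Mul(68034, Pow(-24525, -1)) = Mul(68034, Rational(-1, 24525)) = Rational(-22678, 8175)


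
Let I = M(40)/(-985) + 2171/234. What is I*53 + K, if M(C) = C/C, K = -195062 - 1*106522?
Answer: -5338367039/17730 ≈ -3.0109e+5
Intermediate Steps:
K = -301584 (K = -195062 - 106522 = -301584)
M(C) = 1
I = 164477/17730 (I = 1/(-985) + 2171/234 = 1*(-1/985) + 2171*(1/234) = -1/985 + 167/18 = 164477/17730 ≈ 9.2768)
I*53 + K = (164477/17730)*53 - 301584 = 8717281/17730 - 301584 = -5338367039/17730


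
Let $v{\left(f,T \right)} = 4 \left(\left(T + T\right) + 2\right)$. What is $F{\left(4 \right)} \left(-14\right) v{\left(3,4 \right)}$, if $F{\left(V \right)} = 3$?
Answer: $-1680$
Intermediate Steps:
$v{\left(f,T \right)} = 8 + 8 T$ ($v{\left(f,T \right)} = 4 \left(2 T + 2\right) = 4 \left(2 + 2 T\right) = 8 + 8 T$)
$F{\left(4 \right)} \left(-14\right) v{\left(3,4 \right)} = 3 \left(-14\right) \left(8 + 8 \cdot 4\right) = - 42 \left(8 + 32\right) = \left(-42\right) 40 = -1680$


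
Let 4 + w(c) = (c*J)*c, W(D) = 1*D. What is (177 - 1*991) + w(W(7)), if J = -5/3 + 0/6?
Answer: -2699/3 ≈ -899.67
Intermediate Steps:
W(D) = D
J = -5/3 (J = -5*⅓ + 0*(⅙) = -5/3 + 0 = -5/3 ≈ -1.6667)
w(c) = -4 - 5*c²/3 (w(c) = -4 + (c*(-5/3))*c = -4 + (-5*c/3)*c = -4 - 5*c²/3)
(177 - 1*991) + w(W(7)) = (177 - 1*991) + (-4 - 5/3*7²) = (177 - 991) + (-4 - 5/3*49) = -814 + (-4 - 245/3) = -814 - 257/3 = -2699/3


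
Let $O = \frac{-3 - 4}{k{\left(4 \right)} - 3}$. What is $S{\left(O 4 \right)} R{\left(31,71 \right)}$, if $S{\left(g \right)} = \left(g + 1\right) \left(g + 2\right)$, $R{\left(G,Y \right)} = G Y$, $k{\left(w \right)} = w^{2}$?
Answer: $\frac{66030}{169} \approx 390.71$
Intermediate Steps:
$O = - \frac{7}{13}$ ($O = \frac{-3 - 4}{4^{2} - 3} = - \frac{7}{16 - 3} = - \frac{7}{13} \approx -0.53846$)
$S{\left(g \right)} = \left(1 + g\right) \left(2 + g\right)$
$S{\left(O 4 \right)} R{\left(31,71 \right)} = \left(2 + \left(\left(- \frac{7}{13}\right) 4\right)^{2} + 3 \left(\left(- \frac{7}{13}\right) 4\right)\right) 31 \cdot 71 = \left(2 + \left(- \frac{28}{13}\right)^{2} + 3 \left(- \frac{28}{13}\right)\right) 2201 = \left(2 + \frac{784}{169} - \frac{84}{13}\right) 2201 = \frac{30}{169} \cdot 2201 = \frac{66030}{169}$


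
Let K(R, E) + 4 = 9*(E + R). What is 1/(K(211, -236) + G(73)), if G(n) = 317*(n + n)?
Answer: 1/46053 ≈ 2.1714e-5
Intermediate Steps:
G(n) = 634*n (G(n) = 317*(2*n) = 634*n)
K(R, E) = -4 + 9*E + 9*R (K(R, E) = -4 + 9*(E + R) = -4 + (9*E + 9*R) = -4 + 9*E + 9*R)
1/(K(211, -236) + G(73)) = 1/((-4 + 9*(-236) + 9*211) + 634*73) = 1/((-4 - 2124 + 1899) + 46282) = 1/(-229 + 46282) = 1/46053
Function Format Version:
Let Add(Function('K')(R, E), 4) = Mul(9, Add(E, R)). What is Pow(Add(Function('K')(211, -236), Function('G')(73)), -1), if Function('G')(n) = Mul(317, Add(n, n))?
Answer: Rational(1, 46053) ≈ 2.1714e-5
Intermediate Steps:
Function('G')(n) = Mul(634, n) (Function('G')(n) = Mul(317, Mul(2, n)) = Mul(634, n))
Function('K')(R, E) = Add(-4, Mul(9, E), Mul(9, R)) (Function('K')(R, E) = Add(-4, Mul(9, Add(E, R))) = Add(-4, Add(Mul(9, E), Mul(9, R))) = Add(-4, Mul(9, E), Mul(9, R)))
Pow(Add(Function('K')(211, -236), Function('G')(73)), -1) = Pow(Add(Add(-4, Mul(9, -236), Mul(9, 211)), Mul(634, 73)), -1) = Pow(Add(Add(-4, -2124, 1899), 46282), -1) = Pow(Add(-229, 46282), -1) = Pow(46053, -1) = Rational(1, 46053)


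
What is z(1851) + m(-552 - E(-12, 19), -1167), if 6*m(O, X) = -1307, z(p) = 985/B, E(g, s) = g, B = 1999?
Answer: -2606783/11994 ≈ -217.34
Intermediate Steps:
z(p) = 985/1999
m(O, X) = -1307/6 (m(O, X) = (⅙)*(-1307) = -1307/6)
z(1851) + m(-552 - E(-12, 19), -1167) = 985/1999 - 1307/6 = -2606783/11994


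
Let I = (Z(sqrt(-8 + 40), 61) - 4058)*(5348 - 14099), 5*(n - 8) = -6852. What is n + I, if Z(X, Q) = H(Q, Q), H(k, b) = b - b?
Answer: 177550978/5 ≈ 3.5510e+7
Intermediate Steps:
n = -6812/5 (n = 8 + (1/5)*(-6852) = 8 - 6852/5 = -6812/5 ≈ -1362.4)
H(k, b) = 0
Z(X, Q) = 0
I = 35511558 (I = (0 - 4058)*(5348 - 14099) = -4058*(-8751) = 35511558)
n + I = -6812/5 + 35511558 = 177550978/5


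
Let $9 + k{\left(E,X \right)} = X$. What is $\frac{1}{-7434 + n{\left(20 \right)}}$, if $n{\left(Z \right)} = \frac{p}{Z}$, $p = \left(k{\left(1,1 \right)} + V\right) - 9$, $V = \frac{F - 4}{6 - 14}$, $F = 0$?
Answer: $- \frac{40}{297393} \approx -0.0001345$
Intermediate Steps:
$k{\left(E,X \right)} = -9 + X$
$V = \frac{1}{2}$ ($V = \frac{0 - 4}{6 - 14} = - \frac{4}{-8} = \left(-4\right) \left(- \frac{1}{8}\right) = \frac{1}{2} \approx 0.5$)
$p = - \frac{33}{2}$ ($p = \left(\left(-9 + 1\right) + \frac{1}{2}\right) - 9 = \left(-8 + \frac{1}{2}\right) - 9 = - \frac{15}{2} - 9 = - \frac{33}{2} \approx -16.5$)
$n{\left(Z \right)} = - \frac{33}{2 Z}$
$\frac{1}{-7434 + n{\left(20 \right)}} = \frac{1}{-7434 - \frac{33}{2 \cdot 20}} = \frac{1}{-7434 - \frac{33}{40}} = \frac{1}{- \frac{297393}{40}} = - \frac{40}{297393}$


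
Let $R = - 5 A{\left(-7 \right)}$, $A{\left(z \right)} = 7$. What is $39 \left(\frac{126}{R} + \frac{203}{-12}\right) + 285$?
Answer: $- \frac{10303}{20} \approx -515.15$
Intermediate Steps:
$R = -35$ ($R = \left(-5\right) 7 = -35$)
$39 \left(\frac{126}{R} + \frac{203}{-12}\right) + 285 = 39 \left(\frac{126}{-35} + \frac{203}{-12}\right) + 285 = 39 \left(126 \left(- \frac{1}{35}\right) + 203 \left(- \frac{1}{12}\right)\right) + 285 = 39 \left(- \frac{18}{5} - \frac{203}{12}\right) + 285 = 39 \left(- \frac{1231}{60}\right) + 285 = - \frac{16003}{20} + 285 = - \frac{10303}{20}$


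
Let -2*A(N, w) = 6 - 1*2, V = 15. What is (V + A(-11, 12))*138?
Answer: 1794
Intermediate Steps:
A(N, w) = -2 (A(N, w) = -(6 - 1*2)/2 = -(6 - 2)/2 = -1/2*4 = -2)
(V + A(-11, 12))*138 = (15 - 2)*138 = 13*138 = 1794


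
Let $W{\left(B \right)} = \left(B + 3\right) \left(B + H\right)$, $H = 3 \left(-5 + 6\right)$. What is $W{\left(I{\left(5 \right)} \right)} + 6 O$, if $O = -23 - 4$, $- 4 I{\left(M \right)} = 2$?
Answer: $- \frac{623}{4} \approx -155.75$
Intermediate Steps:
$H = 3$ ($H = 3 \cdot 1 = 3$)
$I{\left(M \right)} = - \frac{1}{2}$ ($I{\left(M \right)} = \left(- \frac{1}{4}\right) 2 = - \frac{1}{2}$)
$W{\left(B \right)} = \left(3 + B\right)^{2}$ ($W{\left(B \right)} = \left(B + 3\right) \left(B + 3\right) = \left(3 + B\right) \left(3 + B\right) = \left(3 + B\right)^{2}$)
$O = -27$
$W{\left(I{\left(5 \right)} \right)} + 6 O = \left(9 + \left(- \frac{1}{2}\right)^{2} + 6 \left(- \frac{1}{2}\right)\right) + 6 \left(-27\right) = \left(9 + \frac{1}{4} - 3\right) - 162 = \frac{25}{4} - 162 = - \frac{623}{4}$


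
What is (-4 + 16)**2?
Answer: 144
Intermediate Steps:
(-4 + 16)**2 = 12**2 = 144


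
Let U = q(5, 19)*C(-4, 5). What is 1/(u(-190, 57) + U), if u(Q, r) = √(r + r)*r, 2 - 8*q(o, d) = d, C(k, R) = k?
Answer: -34/1481255 + 228*√114/1481255 ≈ 0.0016205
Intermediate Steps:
q(o, d) = ¼ - d/8
u(Q, r) = √2*r^(3/2) (u(Q, r) = √(2*r)*r = (√2*√r)*r = √2*r^(3/2))
U = 17/2 (U = (¼ - ⅛*19)*(-4) = (¼ - 19/8)*(-4) = -17/8*(-4) = 17/2 ≈ 8.5000)
1/(u(-190, 57) + U) = 1/(√2*57^(3/2) + 17/2) = 1/(√2*(57*√57) + 17/2) = 1/(57*√114 + 17/2) = 1/(17/2 + 57*√114)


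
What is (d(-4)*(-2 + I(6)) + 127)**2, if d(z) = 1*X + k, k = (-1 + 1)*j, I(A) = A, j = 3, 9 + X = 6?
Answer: 13225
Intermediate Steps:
X = -3 (X = -9 + 6 = -3)
k = 0 (k = (-1 + 1)*3 = 0*3 = 0)
d(z) = -3 (d(z) = 1*(-3) + 0 = -3 + 0 = -3)
(d(-4)*(-2 + I(6)) + 127)**2 = (-3*(-2 + 6) + 127)**2 = (-3*4 + 127)**2 = (-12 + 127)**2 = 115**2 = 13225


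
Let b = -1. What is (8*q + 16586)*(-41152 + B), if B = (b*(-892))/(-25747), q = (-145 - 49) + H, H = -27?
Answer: -15700284998648/25747 ≈ -6.0979e+8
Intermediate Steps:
q = -221 (q = (-145 - 49) - 27 = -194 - 27 = -221)
B = -892/25747 (B = -1*(-892)/(-25747) = 892*(-1/25747) = -892/25747 ≈ -0.034645)
(8*q + 16586)*(-41152 + B) = (8*(-221) + 16586)*(-41152 - 892/25747) = (-1768 + 16586)*(-1059541436/25747) = 14818*(-1059541436/25747) = -15700284998648/25747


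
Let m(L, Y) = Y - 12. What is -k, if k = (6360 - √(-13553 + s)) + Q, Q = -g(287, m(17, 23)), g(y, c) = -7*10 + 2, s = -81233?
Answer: -6428 + I*√94786 ≈ -6428.0 + 307.87*I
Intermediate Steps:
m(L, Y) = -12 + Y
g(y, c) = -68 (g(y, c) = -70 + 2 = -68)
Q = 68 (Q = -1*(-68) = 68)
k = 6428 - I*√94786 (k = (6360 - √(-13553 - 81233)) + 68 = (6360 - √(-94786)) + 68 = (6360 - I*√94786) + 68 = 6428 - I*√94786 ≈ 6428.0 - 307.87*I)
-k = -(6428 - I*√94786) = -6428 + I*√94786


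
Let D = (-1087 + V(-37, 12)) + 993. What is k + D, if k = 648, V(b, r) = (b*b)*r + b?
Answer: 16945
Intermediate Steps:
V(b, r) = b + r*b² (V(b, r) = b²*r + b = r*b² + b = b + r*b²)
D = 16297 (D = (-1087 - 37*(1 - 37*12)) + 993 = (-1087 - 37*(1 - 444)) + 993 = (-1087 - 37*(-443)) + 993 = (-1087 + 16391) + 993 = 15304 + 993 = 16297)
k + D = 648 + 16297 = 16945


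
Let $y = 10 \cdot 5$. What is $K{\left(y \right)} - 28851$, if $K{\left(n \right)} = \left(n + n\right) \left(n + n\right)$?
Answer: $-18851$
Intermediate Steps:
$y = 50$
$K{\left(n \right)} = 4 n^{2}$ ($K{\left(n \right)} = 2 n 2 n = 4 n^{2}$)
$K{\left(y \right)} - 28851 = 4 \cdot 50^{2} - 28851 = 4 \cdot 2500 - 28851 = 10000 - 28851 = -18851$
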